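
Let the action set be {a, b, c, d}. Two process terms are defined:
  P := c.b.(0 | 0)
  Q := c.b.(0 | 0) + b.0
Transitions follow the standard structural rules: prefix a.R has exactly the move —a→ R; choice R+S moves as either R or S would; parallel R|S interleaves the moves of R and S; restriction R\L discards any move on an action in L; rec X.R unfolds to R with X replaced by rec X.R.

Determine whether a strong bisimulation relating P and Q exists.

P's transition system — 3 states:
  u0 = c.b.(0 | 0) → ··c··> u1
  u1 = b.(0 | 0) → ··b··> u2
  u2 = 0 | 0 → ∅
Q's transition system — 4 states:
  v0 = c.b.(0 | 0) + b.0 → ··b··> v1, ··c··> v2
  v1 = 0 → ∅
  v2 = b.(0 | 0) → ··b··> v3
  v3 = 0 | 0 → ∅
Partition-refinement fixed point:
  B0 = {u0}
  B1 = {u1, v2}
  B2 = {u2, v1, v3}
  B3 = {v0}
u0 ∈ B0, v0 ∈ B3 → different blocks

P ≁ Q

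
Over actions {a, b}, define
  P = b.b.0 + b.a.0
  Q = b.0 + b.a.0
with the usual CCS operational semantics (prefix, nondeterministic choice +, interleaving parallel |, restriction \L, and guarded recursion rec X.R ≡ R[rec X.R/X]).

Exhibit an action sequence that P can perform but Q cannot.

bb

Reachable graph of P (4 states):
  u0 = b.b.0 + b.a.0 → =b=> u1, =b=> u2
  u1 = a.0 → =a=> u3
  u2 = b.0 → =b=> u3
  u3 = 0 → stopped
Reachable graph of Q (3 states):
  v0 = b.0 + b.a.0 → =b=> v1, =b=> v2
  v1 = 0 → stopped
  v2 = a.0 → =a=> v1
Executing bb from P (initial set {u0}):
  step 1 (b): {u1, u2}
  step 2 (b): {u3}
  ✓ P
Executing bb from Q (initial set {v0}):
  step 1 (b): {v1, v2}
  step 2 (b): no successor for Q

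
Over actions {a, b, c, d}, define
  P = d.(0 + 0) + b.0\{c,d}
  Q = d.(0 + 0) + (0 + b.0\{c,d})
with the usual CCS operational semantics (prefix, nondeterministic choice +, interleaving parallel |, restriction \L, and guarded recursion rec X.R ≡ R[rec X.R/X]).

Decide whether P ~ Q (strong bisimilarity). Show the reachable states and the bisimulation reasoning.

bisimilar

P's transition system — 3 states:
  s0 = d.(0 + 0) + b.0\{c,d} ⊢ -b-> s1, -d-> s2
  s1 = 0\{c,d} ⊢ (no moves)
  s2 = 0 + 0 ⊢ (no moves)
Q's transition system — 3 states:
  t0 = d.(0 + 0) + (0 + b.0\{c,d}) ⊢ -b-> t1, -d-> t2
  t1 = 0\{c,d} ⊢ (no moves)
  t2 = 0 + 0 ⊢ (no moves)
Coarsest stable partition (strong bisimilarity classes):
  B0 = {s0, t0}
  B1 = {s1, s2, t1, t2}
s0 ∈ B0, t0 ∈ B0 → same block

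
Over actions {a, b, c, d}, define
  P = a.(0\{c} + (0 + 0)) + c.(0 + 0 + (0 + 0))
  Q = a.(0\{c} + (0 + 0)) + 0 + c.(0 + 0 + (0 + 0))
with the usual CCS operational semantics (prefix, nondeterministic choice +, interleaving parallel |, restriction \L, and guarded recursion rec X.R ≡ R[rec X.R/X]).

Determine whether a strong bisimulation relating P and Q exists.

Reachable graph of P (3 states):
  m0 = a.(0\{c} + (0 + 0)) + c.(0 + 0 + (0 + 0)) :: =a=> m1, =c=> m2
  m1 = 0\{c} + (0 + 0) :: ∅
  m2 = 0 + 0 + (0 + 0) :: ∅
Reachable graph of Q (3 states):
  n0 = a.(0\{c} + (0 + 0)) + 0 + c.(0 + 0 + (0 + 0)) :: =a=> n1, =c=> n2
  n1 = 0\{c} + (0 + 0) :: ∅
  n2 = 0 + 0 + (0 + 0) :: ∅
Coarsest stable partition (strong bisimilarity classes):
  B0 = {m0, n0}
  B1 = {m1, m2, n1, n2}
m0 ∈ B0, n0 ∈ B0 → same block

P ~ Q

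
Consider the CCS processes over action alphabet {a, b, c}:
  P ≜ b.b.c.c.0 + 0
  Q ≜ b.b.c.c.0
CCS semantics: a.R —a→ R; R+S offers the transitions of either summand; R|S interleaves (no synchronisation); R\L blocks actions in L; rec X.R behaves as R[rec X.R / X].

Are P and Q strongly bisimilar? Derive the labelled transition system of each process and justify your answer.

YES

P's transition system — 5 states:
  m0 = b.b.c.c.0 + 0 ⊢ —b→ m1
  m1 = b.c.c.0 ⊢ —b→ m2
  m2 = c.c.0 ⊢ —c→ m3
  m3 = c.0 ⊢ —c→ m4
  m4 = 0 ⊢ ∅
Q's transition system — 5 states:
  n0 = b.b.c.c.0 ⊢ —b→ n1
  n1 = b.c.c.0 ⊢ —b→ n2
  n2 = c.c.0 ⊢ —c→ n3
  n3 = c.0 ⊢ —c→ n4
  n4 = 0 ⊢ ∅
Bisimilarity quotient blocks:
  B0 = {m0, n0}
  B1 = {m1, n1}
  B2 = {m2, n2}
  B3 = {m3, n3}
  B4 = {m4, n4}
m0 ∈ B0, n0 ∈ B0 → same block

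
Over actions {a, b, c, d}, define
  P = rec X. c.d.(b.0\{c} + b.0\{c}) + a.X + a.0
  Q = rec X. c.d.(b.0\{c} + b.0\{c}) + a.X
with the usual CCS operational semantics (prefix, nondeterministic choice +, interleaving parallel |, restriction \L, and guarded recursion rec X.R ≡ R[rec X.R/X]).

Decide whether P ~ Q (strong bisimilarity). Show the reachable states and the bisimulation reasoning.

LTS(P): 5 reachable states
  m0 = rec X. c.d.(b.0\{c} + b.0\{c}) + a.X + a.0 ⊢ ··a··> m0, ··a··> m1, ··c··> m2
  m1 = 0 ⊢ ·
  m2 = d.(b.0\{c} + b.0\{c}) ⊢ ··d··> m3
  m3 = b.0\{c} + b.0\{c} ⊢ ··b··> m4
  m4 = 0\{c} ⊢ ·
LTS(Q): 4 reachable states
  n0 = rec X. c.d.(b.0\{c} + b.0\{c}) + a.X ⊢ ··a··> n0, ··c··> n1
  n1 = d.(b.0\{c} + b.0\{c}) ⊢ ··d··> n2
  n2 = b.0\{c} + b.0\{c} ⊢ ··b··> n3
  n3 = 0\{c} ⊢ ·
Partition-refinement fixed point:
  B0 = {m0}
  B1 = {m1, m4, n3}
  B2 = {m2, n1}
  B3 = {m3, n2}
  B4 = {n0}
m0 ∈ B0, n0 ∈ B4 → different blocks

P ≁ Q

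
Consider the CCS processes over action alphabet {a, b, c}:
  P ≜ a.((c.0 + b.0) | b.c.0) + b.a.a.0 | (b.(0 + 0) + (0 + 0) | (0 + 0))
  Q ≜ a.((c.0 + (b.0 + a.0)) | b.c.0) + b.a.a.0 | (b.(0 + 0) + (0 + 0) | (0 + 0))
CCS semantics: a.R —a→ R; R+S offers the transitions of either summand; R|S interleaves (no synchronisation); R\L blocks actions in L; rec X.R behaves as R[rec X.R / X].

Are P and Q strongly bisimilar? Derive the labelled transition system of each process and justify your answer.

LTS(P): 14 reachable states
  s0 = a.((c.0 + b.0) | b.c.0) + b.a.a.0 | (b.(0 + 0) + (0 + 0) | (0 + 0)) :: —a→ s1, —b→ s2, —b→ s3
  s1 = (c.0 + b.0) | b.c.0 :: —b→ s4, —b→ s5, —c→ s5
  s2 = a.a.0 | (b.(0 + 0) + (0 + 0) | (0 + 0)) :: —a→ s6, —b→ s7
  s3 = b.a.a.0 | (0 + 0) :: —b→ s7
  s4 = (c.0 + b.0) | c.0 :: —b→ s8, —c→ s8, —c→ s9
  s5 = 0 | b.c.0 :: —b→ s8
  s6 = a.0 | (b.(0 + 0) + (0 + 0) | (0 + 0)) :: —a→ s10, —b→ s11
  s7 = a.a.0 | (0 + 0) :: —a→ s11
  s8 = 0 | c.0 :: —c→ s12
  s9 = (c.0 + b.0) | 0 :: —b→ s12, —c→ s12
  s10 = 0 | (b.(0 + 0) + (0 + 0) | (0 + 0)) :: —b→ s13
  s11 = a.0 | (0 + 0) :: —a→ s13
  s12 = 0 | 0 :: ·
  s13 = 0 | (0 + 0) :: ·
LTS(Q): 14 reachable states
  t0 = a.((c.0 + (b.0 + a.0)) | b.c.0) + b.a.a.0 | (b.(0 + 0) + (0 + 0) | (0 + 0)) :: —a→ t1, —b→ t2, —b→ t3
  t1 = (c.0 + (b.0 + a.0)) | b.c.0 :: —a→ t4, —b→ t4, —b→ t5, —c→ t4
  t2 = a.a.0 | (b.(0 + 0) + (0 + 0) | (0 + 0)) :: —a→ t6, —b→ t7
  t3 = b.a.a.0 | (0 + 0) :: —b→ t7
  t4 = 0 | b.c.0 :: —b→ t8
  t5 = (c.0 + (b.0 + a.0)) | c.0 :: —a→ t8, —b→ t8, —c→ t8, —c→ t9
  t6 = a.0 | (b.(0 + 0) + (0 + 0) | (0 + 0)) :: —a→ t10, —b→ t11
  t7 = a.a.0 | (0 + 0) :: —a→ t11
  t8 = 0 | c.0 :: —c→ t12
  t9 = (c.0 + (b.0 + a.0)) | 0 :: —a→ t12, —b→ t12, —c→ t12
  t10 = 0 | (b.(0 + 0) + (0 + 0) | (0 + 0)) :: —b→ t13
  t11 = a.0 | (0 + 0) :: —a→ t13
  t12 = 0 | 0 :: ·
  t13 = 0 | (0 + 0) :: ·
Coarsest stable partition (strong bisimilarity classes):
  B0 = {s0}
  B1 = {s3, t3}
  B2 = {s7, t7}
  B3 = {s11, t11}
  B4 = {s12, s13, t12, t13}
  B5 = {s2, t2}
  B6 = {s6, t6}
  B7 = {s10, t10}
  B8 = {s1}
  B9 = {s5, t4}
  B10 = {s8, t8}
  B11 = {s4}
  B12 = {s9}
  B13 = {t0}
  B14 = {t1}
  B15 = {t5}
  B16 = {t9}
s0 ∈ B0, t0 ∈ B13 → different blocks

P ≁ Q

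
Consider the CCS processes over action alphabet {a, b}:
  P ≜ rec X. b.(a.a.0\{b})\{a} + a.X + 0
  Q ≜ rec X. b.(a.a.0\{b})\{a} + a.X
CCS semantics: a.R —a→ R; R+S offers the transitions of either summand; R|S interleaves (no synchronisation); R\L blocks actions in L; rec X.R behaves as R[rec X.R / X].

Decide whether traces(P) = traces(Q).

traces(P) = traces(Q)

LTS(P): 2 reachable states
  s0 = rec X. b.(a.a.0\{b})\{a} + a.X + 0 :: --a--▸ s0, --b--▸ s1
  s1 = (a.a.0\{b})\{a} :: ∅
LTS(Q): 2 reachable states
  t0 = rec X. b.(a.a.0\{b})\{a} + a.X :: --a--▸ t0, --b--▸ t1
  t1 = (a.a.0\{b})\{a} :: ∅
Coarsest stable partition (strong bisimilarity classes):
  B0 = {s0, t0}
  B1 = {s1, t1}
s0 ∈ B0, t0 ∈ B0 → same block
Bisimilar ⇒ trace-equivalent.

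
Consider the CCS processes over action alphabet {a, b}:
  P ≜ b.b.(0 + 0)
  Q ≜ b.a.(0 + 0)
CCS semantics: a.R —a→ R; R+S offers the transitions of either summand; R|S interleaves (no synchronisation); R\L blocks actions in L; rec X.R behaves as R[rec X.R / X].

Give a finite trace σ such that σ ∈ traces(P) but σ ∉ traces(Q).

Reachable graph of P (3 states):
  u0 = b.b.(0 + 0) ⊢ ··b··> u1
  u1 = b.(0 + 0) ⊢ ··b··> u2
  u2 = 0 + 0 ⊢ ·
Reachable graph of Q (3 states):
  v0 = b.a.(0 + 0) ⊢ ··b··> v1
  v1 = a.(0 + 0) ⊢ ··a··> v2
  v2 = 0 + 0 ⊢ ·
Executing bb from P (initial set {u0}):
  [1] b ⇒ {u1}
  [2] b ⇒ {u2}
  ✓ P
Executing bb from Q (initial set {v0}):
  [1] b ⇒ {v1}
  [2] b ⇒ ∅ (Q stuck)

bb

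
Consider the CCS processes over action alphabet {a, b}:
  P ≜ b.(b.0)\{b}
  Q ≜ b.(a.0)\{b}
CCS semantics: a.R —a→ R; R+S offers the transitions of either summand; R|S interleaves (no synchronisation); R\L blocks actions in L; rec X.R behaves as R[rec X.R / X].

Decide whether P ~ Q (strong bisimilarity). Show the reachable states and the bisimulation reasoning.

not bisimilar

P's transition system — 2 states:
  s0 = b.(b.0)\{b} → --b--▸ s1
  s1 = (b.0)\{b} → ·
Q's transition system — 3 states:
  t0 = b.(a.0)\{b} → --b--▸ t1
  t1 = (a.0)\{b} → --a--▸ t2
  t2 = 0\{b} → ·
Bisimilarity quotient blocks:
  B0 = {s0}
  B1 = {s1, t2}
  B2 = {t0}
  B3 = {t1}
s0 ∈ B0, t0 ∈ B2 → different blocks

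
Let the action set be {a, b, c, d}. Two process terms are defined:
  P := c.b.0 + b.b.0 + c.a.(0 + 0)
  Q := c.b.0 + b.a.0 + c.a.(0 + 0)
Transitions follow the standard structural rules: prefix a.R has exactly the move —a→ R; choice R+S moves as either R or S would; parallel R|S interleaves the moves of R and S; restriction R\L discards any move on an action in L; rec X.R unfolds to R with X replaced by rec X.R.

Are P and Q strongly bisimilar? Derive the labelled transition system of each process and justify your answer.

P ≁ Q

LTS(P): 5 reachable states
  p0 = c.b.0 + b.b.0 + c.a.(0 + 0) → =b=> p1, =c=> p1, =c=> p2
  p1 = b.0 → =b=> p3
  p2 = a.(0 + 0) → =a=> p4
  p3 = 0 → deadlocked
  p4 = 0 + 0 → deadlocked
LTS(Q): 6 reachable states
  q0 = c.b.0 + b.a.0 + c.a.(0 + 0) → =b=> q1, =c=> q2, =c=> q3
  q1 = a.0 → =a=> q4
  q2 = a.(0 + 0) → =a=> q5
  q3 = b.0 → =b=> q4
  q4 = 0 → deadlocked
  q5 = 0 + 0 → deadlocked
Bisimilarity quotient blocks:
  B0 = {p0}
  B1 = {p2, q1, q2}
  B2 = {p3, p4, q4, q5}
  B3 = {p1, q3}
  B4 = {q0}
p0 ∈ B0, q0 ∈ B4 → different blocks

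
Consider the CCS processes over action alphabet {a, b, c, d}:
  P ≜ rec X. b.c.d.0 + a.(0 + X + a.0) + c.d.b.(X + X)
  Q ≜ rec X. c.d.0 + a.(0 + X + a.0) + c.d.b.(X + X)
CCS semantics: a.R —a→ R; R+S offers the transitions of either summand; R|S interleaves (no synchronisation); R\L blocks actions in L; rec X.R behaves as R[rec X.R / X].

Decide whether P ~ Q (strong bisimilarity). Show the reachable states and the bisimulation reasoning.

Reachable graph of P (8 states):
  u0 = rec X. b.c.d.0 + a.(0 + X + a.0) + c.d.b.(X + X) | -a-> u1, -b-> u2, -c-> u3
  u1 = 0 + (rec X. b.c.d.0 + a.(0 + X + a.0) + c.d.b.(X + X)) + a.0 | -a-> u1, -a-> u4, -b-> u2, -c-> u3
  u2 = c.d.0 | -c-> u5
  u3 = d.b.((rec X. b.c.d.0 + a.(0 + X + a.0) + c.d.b.(X + X)) + (rec X. b.c.d.0 + a.(0 + X + a.0) + c.d.b.(X + X))) | -d-> u6
  u4 = 0 | stopped
  u5 = d.0 | -d-> u4
  u6 = b.((rec X. b.c.d.0 + a.(0 + X + a.0) + c.d.b.(X + X)) + (rec X. b.c.d.0 + a.(0 + X + a.0) + c.d.b.(X + X))) | -b-> u7
  u7 = (rec X. b.c.d.0 + a.(0 + X + a.0) + c.d.b.(X + X)) + (rec X. b.c.d.0 + a.(0 + X + a.0) + c.d.b.(X + X)) | -a-> u1, -b-> u2, -c-> u3
Reachable graph of Q (7 states):
  v0 = rec X. c.d.0 + a.(0 + X + a.0) + c.d.b.(X + X) | -a-> v1, -c-> v2, -c-> v3
  v1 = 0 + (rec X. c.d.0 + a.(0 + X + a.0) + c.d.b.(X + X)) + a.0 | -a-> v1, -a-> v4, -c-> v2, -c-> v3
  v2 = d.0 | -d-> v4
  v3 = d.b.((rec X. c.d.0 + a.(0 + X + a.0) + c.d.b.(X + X)) + (rec X. c.d.0 + a.(0 + X + a.0) + c.d.b.(X + X))) | -d-> v5
  v4 = 0 | stopped
  v5 = b.((rec X. c.d.0 + a.(0 + X + a.0) + c.d.b.(X + X)) + (rec X. c.d.0 + a.(0 + X + a.0) + c.d.b.(X + X))) | -b-> v6
  v6 = (rec X. c.d.0 + a.(0 + X + a.0) + c.d.b.(X + X)) + (rec X. c.d.0 + a.(0 + X + a.0) + c.d.b.(X + X)) | -a-> v1, -c-> v2, -c-> v3
Partition-refinement fixed point:
  B0 = {u0, u7}
  B1 = {u1}
  B2 = {u4, v4}
  B3 = {u2}
  B4 = {u5, v2}
  B5 = {u3}
  B6 = {u6}
  B7 = {v0, v6}
  B8 = {v3}
  B9 = {v5}
  B10 = {v1}
u0 ∈ B0, v0 ∈ B7 → different blocks

not bisimilar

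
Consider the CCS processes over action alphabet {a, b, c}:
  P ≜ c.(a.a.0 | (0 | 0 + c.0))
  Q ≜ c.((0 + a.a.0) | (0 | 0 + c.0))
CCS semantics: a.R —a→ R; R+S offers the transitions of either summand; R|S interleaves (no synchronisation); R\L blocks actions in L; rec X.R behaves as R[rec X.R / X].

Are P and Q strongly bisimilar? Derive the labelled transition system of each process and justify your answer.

LTS(P): 7 reachable states
  m0 = c.(a.a.0 | (0 | 0 + c.0)) | =c=> m1
  m1 = a.a.0 | (0 | 0 + c.0) | =a=> m2, =c=> m3
  m2 = a.0 | (0 | 0 + c.0) | =a=> m4, =c=> m5
  m3 = a.a.0 | 0 | =a=> m5
  m4 = 0 | (0 | 0 + c.0) | =c=> m6
  m5 = a.0 | 0 | =a=> m6
  m6 = 0 | 0 | ∅
LTS(Q): 7 reachable states
  n0 = c.((0 + a.a.0) | (0 | 0 + c.0)) | =c=> n1
  n1 = (0 + a.a.0) | (0 | 0 + c.0) | =a=> n2, =c=> n3
  n2 = a.0 | (0 | 0 + c.0) | =a=> n4, =c=> n5
  n3 = (0 + a.a.0) | 0 | =a=> n5
  n4 = 0 | (0 | 0 + c.0) | =c=> n6
  n5 = a.0 | 0 | =a=> n6
  n6 = 0 | 0 | ∅
Bisimilarity quotient blocks:
  B0 = {m0, n0}
  B1 = {m1, n1}
  B2 = {m3, n3}
  B3 = {m5, n5}
  B4 = {m6, n6}
  B5 = {m2, n2}
  B6 = {m4, n4}
m0 ∈ B0, n0 ∈ B0 → same block

bisimilar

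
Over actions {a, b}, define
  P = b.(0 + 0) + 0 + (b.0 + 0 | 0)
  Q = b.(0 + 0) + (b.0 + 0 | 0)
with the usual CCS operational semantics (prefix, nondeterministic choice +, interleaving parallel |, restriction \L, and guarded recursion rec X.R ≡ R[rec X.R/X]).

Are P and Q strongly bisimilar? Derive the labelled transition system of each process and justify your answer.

LTS(P): 3 reachable states
  m0 = b.(0 + 0) + 0 + (b.0 + 0 | 0) ⊢ -b-> m1, -b-> m2
  m1 = 0 ⊢ ·
  m2 = 0 + 0 ⊢ ·
LTS(Q): 3 reachable states
  n0 = b.(0 + 0) + (b.0 + 0 | 0) ⊢ -b-> n1, -b-> n2
  n1 = 0 ⊢ ·
  n2 = 0 + 0 ⊢ ·
Coarsest stable partition (strong bisimilarity classes):
  B0 = {m0, n0}
  B1 = {m1, m2, n1, n2}
m0 ∈ B0, n0 ∈ B0 → same block

P ~ Q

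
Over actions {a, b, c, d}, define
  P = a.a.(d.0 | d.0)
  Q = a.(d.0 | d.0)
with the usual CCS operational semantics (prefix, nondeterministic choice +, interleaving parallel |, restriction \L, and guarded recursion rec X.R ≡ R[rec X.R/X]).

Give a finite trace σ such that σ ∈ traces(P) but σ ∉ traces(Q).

aa

Reachable graph of P (6 states):
  u0 = a.a.(d.0 | d.0) has moves —a→ u1
  u1 = a.(d.0 | d.0) has moves —a→ u2
  u2 = d.0 | d.0 has moves —d→ u3, —d→ u4
  u3 = 0 | d.0 has moves —d→ u5
  u4 = d.0 | 0 has moves —d→ u5
  u5 = 0 | 0 has moves deadlocked
Reachable graph of Q (5 states):
  v0 = a.(d.0 | d.0) has moves —a→ v1
  v1 = d.0 | d.0 has moves —d→ v2, —d→ v3
  v2 = 0 | d.0 has moves —d→ v4
  v3 = d.0 | 0 has moves —d→ v4
  v4 = 0 | 0 has moves deadlocked
Executing aa from P (initial set {u0}):
  step 1 (a): {u1}
  step 2 (a): {u2}
  P completes σ.
Executing aa from Q (initial set {v0}):
  step 1 (a): {v1}
  step 2 (a): ∅  — Q cannot continue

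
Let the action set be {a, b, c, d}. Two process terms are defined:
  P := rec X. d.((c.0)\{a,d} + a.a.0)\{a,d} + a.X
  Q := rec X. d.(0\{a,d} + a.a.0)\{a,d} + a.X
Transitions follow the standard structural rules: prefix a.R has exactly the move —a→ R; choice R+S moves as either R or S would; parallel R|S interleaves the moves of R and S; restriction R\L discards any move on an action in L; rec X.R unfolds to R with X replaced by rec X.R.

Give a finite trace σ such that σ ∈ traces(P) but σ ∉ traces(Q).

dc

LTS(P): 3 reachable states
  p0 = rec X. d.((c.0)\{a,d} + a.a.0)\{a,d} + a.X :: -a-> p0, -d-> p1
  p1 = ((c.0)\{a,d} + a.a.0)\{a,d} :: -c-> p2
  p2 = 0\{a,d}\{a,d} :: stopped
LTS(Q): 2 reachable states
  q0 = rec X. d.(0\{a,d} + a.a.0)\{a,d} + a.X :: -a-> q0, -d-> q1
  q1 = (0\{a,d} + a.a.0)\{a,d} :: stopped
Executing dc from P (initial set {p0}):
  step 1 (d): {p1}
  step 2 (c): {p2}
  — P admits the full trace.
Executing dc from Q (initial set {q0}):
  step 1 (d): {q1}
  step 2 (c): ∅  — Q cannot continue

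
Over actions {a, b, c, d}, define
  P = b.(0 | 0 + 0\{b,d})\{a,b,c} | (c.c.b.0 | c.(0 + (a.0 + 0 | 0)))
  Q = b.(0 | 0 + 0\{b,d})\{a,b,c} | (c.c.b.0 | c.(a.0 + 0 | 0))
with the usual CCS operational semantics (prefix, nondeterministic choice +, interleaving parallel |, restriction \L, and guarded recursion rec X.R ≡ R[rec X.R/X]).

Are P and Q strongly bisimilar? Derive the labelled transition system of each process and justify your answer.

Reachable graph of P (24 states):
  p0 = b.(0 | 0 + 0\{b,d})\{a,b,c} | (c.c.b.0 | c.(0 + (a.0 + 0 | 0))) has moves -b-> p1, -c-> p2, -c-> p3
  p1 = (0 | 0 + 0\{b,d})\{a,b,c} | (c.c.b.0 | c.(0 + (a.0 + 0 | 0))) has moves -c-> p4, -c-> p5
  p2 = b.(0 | 0 + 0\{b,d})\{a,b,c} | (c.b.0 | c.(0 + (a.0 + 0 | 0))) has moves -b-> p4, -c-> p6, -c-> p7
  p3 = b.(0 | 0 + 0\{b,d})\{a,b,c} | (c.c.b.0 | (0 + (a.0 + 0 | 0))) has moves -a-> p8, -b-> p5, -c-> p7
  p4 = (0 | 0 + 0\{b,d})\{a,b,c} | (c.b.0 | c.(0 + (a.0 + 0 | 0))) has moves -c-> p10, -c-> p9
  p5 = (0 | 0 + 0\{b,d})\{a,b,c} | (c.c.b.0 | (0 + (a.0 + 0 | 0))) has moves -a-> p11, -c-> p10
  p6 = b.(0 | 0 + 0\{b,d})\{a,b,c} | (b.0 | c.(0 + (a.0 + 0 | 0))) has moves -b-> p12, -b-> p9, -c-> p13
  p7 = b.(0 | 0 + 0\{b,d})\{a,b,c} | (c.b.0 | (0 + (a.0 + 0 | 0))) has moves -a-> p14, -b-> p10, -c-> p13
  p8 = b.(0 | 0 + 0\{b,d})\{a,b,c} | (c.c.b.0 | 0) has moves -b-> p11, -c-> p14
  p9 = (0 | 0 + 0\{b,d})\{a,b,c} | (b.0 | c.(0 + (a.0 + 0 | 0))) has moves -b-> p15, -c-> p16
  p10 = (0 | 0 + 0\{b,d})\{a,b,c} | (c.b.0 | (0 + (a.0 + 0 | 0))) has moves -a-> p17, -c-> p16
  p11 = (0 | 0 + 0\{b,d})\{a,b,c} | (c.c.b.0 | 0) has moves -c-> p17
  p12 = b.(0 | 0 + 0\{b,d})\{a,b,c} | (0 | c.(0 + (a.0 + 0 | 0))) has moves -b-> p15, -c-> p18
  p13 = b.(0 | 0 + 0\{b,d})\{a,b,c} | (b.0 | (0 + (a.0 + 0 | 0))) has moves -a-> p19, -b-> p16, -b-> p18
  p14 = b.(0 | 0 + 0\{b,d})\{a,b,c} | (c.b.0 | 0) has moves -b-> p17, -c-> p19
  p15 = (0 | 0 + 0\{b,d})\{a,b,c} | (0 | c.(0 + (a.0 + 0 | 0))) has moves -c-> p20
  p16 = (0 | 0 + 0\{b,d})\{a,b,c} | (b.0 | (0 + (a.0 + 0 | 0))) has moves -a-> p21, -b-> p20
  p17 = (0 | 0 + 0\{b,d})\{a,b,c} | (c.b.0 | 0) has moves -c-> p21
  p18 = b.(0 | 0 + 0\{b,d})\{a,b,c} | (0 | (0 + (a.0 + 0 | 0))) has moves -a-> p22, -b-> p20
  p19 = b.(0 | 0 + 0\{b,d})\{a,b,c} | (b.0 | 0) has moves -b-> p21, -b-> p22
  p20 = (0 | 0 + 0\{b,d})\{a,b,c} | (0 | (0 + (a.0 + 0 | 0))) has moves -a-> p23
  p21 = (0 | 0 + 0\{b,d})\{a,b,c} | (b.0 | 0) has moves -b-> p23
  p22 = b.(0 | 0 + 0\{b,d})\{a,b,c} | (0 | 0) has moves -b-> p23
  p23 = (0 | 0 + 0\{b,d})\{a,b,c} | (0 | 0) has moves (no moves)
Reachable graph of Q (24 states):
  q0 = b.(0 | 0 + 0\{b,d})\{a,b,c} | (c.c.b.0 | c.(a.0 + 0 | 0)) has moves -b-> q1, -c-> q2, -c-> q3
  q1 = (0 | 0 + 0\{b,d})\{a,b,c} | (c.c.b.0 | c.(a.0 + 0 | 0)) has moves -c-> q4, -c-> q5
  q2 = b.(0 | 0 + 0\{b,d})\{a,b,c} | (c.b.0 | c.(a.0 + 0 | 0)) has moves -b-> q4, -c-> q6, -c-> q7
  q3 = b.(0 | 0 + 0\{b,d})\{a,b,c} | (c.c.b.0 | (a.0 + 0 | 0)) has moves -a-> q8, -b-> q5, -c-> q7
  q4 = (0 | 0 + 0\{b,d})\{a,b,c} | (c.b.0 | c.(a.0 + 0 | 0)) has moves -c-> q10, -c-> q9
  q5 = (0 | 0 + 0\{b,d})\{a,b,c} | (c.c.b.0 | (a.0 + 0 | 0)) has moves -a-> q11, -c-> q10
  q6 = b.(0 | 0 + 0\{b,d})\{a,b,c} | (b.0 | c.(a.0 + 0 | 0)) has moves -b-> q12, -b-> q9, -c-> q13
  q7 = b.(0 | 0 + 0\{b,d})\{a,b,c} | (c.b.0 | (a.0 + 0 | 0)) has moves -a-> q14, -b-> q10, -c-> q13
  q8 = b.(0 | 0 + 0\{b,d})\{a,b,c} | (c.c.b.0 | 0) has moves -b-> q11, -c-> q14
  q9 = (0 | 0 + 0\{b,d})\{a,b,c} | (b.0 | c.(a.0 + 0 | 0)) has moves -b-> q15, -c-> q16
  q10 = (0 | 0 + 0\{b,d})\{a,b,c} | (c.b.0 | (a.0 + 0 | 0)) has moves -a-> q17, -c-> q16
  q11 = (0 | 0 + 0\{b,d})\{a,b,c} | (c.c.b.0 | 0) has moves -c-> q17
  q12 = b.(0 | 0 + 0\{b,d})\{a,b,c} | (0 | c.(a.0 + 0 | 0)) has moves -b-> q15, -c-> q18
  q13 = b.(0 | 0 + 0\{b,d})\{a,b,c} | (b.0 | (a.0 + 0 | 0)) has moves -a-> q19, -b-> q16, -b-> q18
  q14 = b.(0 | 0 + 0\{b,d})\{a,b,c} | (c.b.0 | 0) has moves -b-> q17, -c-> q19
  q15 = (0 | 0 + 0\{b,d})\{a,b,c} | (0 | c.(a.0 + 0 | 0)) has moves -c-> q20
  q16 = (0 | 0 + 0\{b,d})\{a,b,c} | (b.0 | (a.0 + 0 | 0)) has moves -a-> q21, -b-> q20
  q17 = (0 | 0 + 0\{b,d})\{a,b,c} | (c.b.0 | 0) has moves -c-> q21
  q18 = b.(0 | 0 + 0\{b,d})\{a,b,c} | (0 | (a.0 + 0 | 0)) has moves -a-> q22, -b-> q20
  q19 = b.(0 | 0 + 0\{b,d})\{a,b,c} | (b.0 | 0) has moves -b-> q21, -b-> q22
  q20 = (0 | 0 + 0\{b,d})\{a,b,c} | (0 | (a.0 + 0 | 0)) has moves -a-> q23
  q21 = (0 | 0 + 0\{b,d})\{a,b,c} | (b.0 | 0) has moves -b-> q23
  q22 = b.(0 | 0 + 0\{b,d})\{a,b,c} | (0 | 0) has moves -b-> q23
  q23 = (0 | 0 + 0\{b,d})\{a,b,c} | (0 | 0) has moves (no moves)
Coarsest stable partition (strong bisimilarity classes):
  B0 = {p0, q0}
  B1 = {p1, q1}
  B2 = {p5, q5}
  B3 = {p11, q11}
  B4 = {p17, q17}
  B5 = {p21, p22, q21, q22}
  B6 = {p23, q23}
  B7 = {p10, q10}
  B8 = {p16, p18, q16, q18}
  B9 = {p20, q20}
  B10 = {p4, q4}
  B11 = {p12, p9, q12, q9}
  B12 = {p15, q15}
  B13 = {p3, q3}
  B14 = {p8, q8}
  B15 = {p14, q14}
  B16 = {p19, q19}
  B17 = {p7, q7}
  B18 = {p13, q13}
  B19 = {p2, q2}
  B20 = {p6, q6}
p0 ∈ B0, q0 ∈ B0 → same block

bisimilar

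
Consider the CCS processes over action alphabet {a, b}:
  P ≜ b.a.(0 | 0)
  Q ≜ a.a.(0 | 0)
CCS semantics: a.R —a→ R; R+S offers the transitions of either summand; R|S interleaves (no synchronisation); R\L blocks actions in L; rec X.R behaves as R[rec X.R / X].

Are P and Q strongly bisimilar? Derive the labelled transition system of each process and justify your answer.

Reachable graph of P (3 states):
  m0 = b.a.(0 | 0) ⊢ -b-> m1
  m1 = a.(0 | 0) ⊢ -a-> m2
  m2 = 0 | 0 ⊢ ·
Reachable graph of Q (3 states):
  n0 = a.a.(0 | 0) ⊢ -a-> n1
  n1 = a.(0 | 0) ⊢ -a-> n2
  n2 = 0 | 0 ⊢ ·
Coarsest stable partition (strong bisimilarity classes):
  B0 = {m0}
  B1 = {m1, n1}
  B2 = {m2, n2}
  B3 = {n0}
m0 ∈ B0, n0 ∈ B3 → different blocks

P ≁ Q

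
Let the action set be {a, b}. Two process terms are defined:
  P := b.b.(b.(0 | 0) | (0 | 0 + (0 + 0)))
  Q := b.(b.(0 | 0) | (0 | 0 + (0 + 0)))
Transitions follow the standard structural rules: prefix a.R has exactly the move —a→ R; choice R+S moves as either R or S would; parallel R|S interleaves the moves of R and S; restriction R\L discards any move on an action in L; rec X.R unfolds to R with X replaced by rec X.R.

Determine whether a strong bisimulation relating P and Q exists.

P ≁ Q

P's transition system — 4 states:
  p0 = b.b.(b.(0 | 0) | (0 | 0 + (0 + 0))) → ··b··> p1
  p1 = b.(b.(0 | 0) | (0 | 0 + (0 + 0))) → ··b··> p2
  p2 = b.(0 | 0) | (0 | 0 + (0 + 0)) → ··b··> p3
  p3 = 0 | 0 | (0 | 0 + (0 + 0)) → stopped
Q's transition system — 3 states:
  q0 = b.(b.(0 | 0) | (0 | 0 + (0 + 0))) → ··b··> q1
  q1 = b.(0 | 0) | (0 | 0 + (0 + 0)) → ··b··> q2
  q2 = 0 | 0 | (0 | 0 + (0 + 0)) → stopped
Coarsest stable partition (strong bisimilarity classes):
  B0 = {p0}
  B1 = {p1, q0}
  B2 = {p2, q1}
  B3 = {p3, q2}
p0 ∈ B0, q0 ∈ B1 → different blocks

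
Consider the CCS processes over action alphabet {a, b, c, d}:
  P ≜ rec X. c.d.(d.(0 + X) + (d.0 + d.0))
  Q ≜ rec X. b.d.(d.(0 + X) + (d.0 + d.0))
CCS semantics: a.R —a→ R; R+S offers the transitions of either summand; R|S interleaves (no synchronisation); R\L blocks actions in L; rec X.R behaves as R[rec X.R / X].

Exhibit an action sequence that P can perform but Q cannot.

c

LTS(P): 5 reachable states
  u0 = rec X. c.d.(d.(0 + X) + (d.0 + d.0)) → =c=> u1
  u1 = d.(d.(0 + (rec X. c.d.(d.(0 + X) + (d.0 + d.0)))) + (d.0 + d.0)) → =d=> u2
  u2 = d.(0 + (rec X. c.d.(d.(0 + X) + (d.0 + d.0)))) + (d.0 + d.0) → =d=> u3, =d=> u4
  u3 = 0 → deadlocked
  u4 = 0 + (rec X. c.d.(d.(0 + X) + (d.0 + d.0))) → =c=> u1
LTS(Q): 5 reachable states
  v0 = rec X. b.d.(d.(0 + X) + (d.0 + d.0)) → =b=> v1
  v1 = d.(d.(0 + (rec X. b.d.(d.(0 + X) + (d.0 + d.0)))) + (d.0 + d.0)) → =d=> v2
  v2 = d.(0 + (rec X. b.d.(d.(0 + X) + (d.0 + d.0)))) + (d.0 + d.0) → =d=> v3, =d=> v4
  v3 = 0 → deadlocked
  v4 = 0 + (rec X. b.d.(d.(0 + X) + (d.0 + d.0))) → =b=> v1
Trace ⟨c⟩ through P, begin at {u0}:
  [1] c ⇒ {u1}
  ✓ P
Trace ⟨c⟩ through Q, begin at {v0}:
  [1] c ⇒ no successor for Q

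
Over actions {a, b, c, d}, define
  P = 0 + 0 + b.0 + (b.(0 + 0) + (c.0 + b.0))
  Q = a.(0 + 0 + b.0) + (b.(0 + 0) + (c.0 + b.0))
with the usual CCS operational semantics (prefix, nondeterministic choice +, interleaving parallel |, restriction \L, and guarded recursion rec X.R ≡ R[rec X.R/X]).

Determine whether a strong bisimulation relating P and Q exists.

LTS(P): 3 reachable states
  m0 = 0 + 0 + b.0 + (b.(0 + 0) + (c.0 + b.0)) ⊢ --b--▸ m1, --b--▸ m2, --c--▸ m1
  m1 = 0 ⊢ stopped
  m2 = 0 + 0 ⊢ stopped
LTS(Q): 4 reachable states
  n0 = a.(0 + 0 + b.0) + (b.(0 + 0) + (c.0 + b.0)) ⊢ --a--▸ n1, --b--▸ n2, --b--▸ n3, --c--▸ n2
  n1 = 0 + 0 + b.0 ⊢ --b--▸ n2
  n2 = 0 ⊢ stopped
  n3 = 0 + 0 ⊢ stopped
Partition-refinement fixed point:
  B0 = {m0}
  B1 = {m1, m2, n2, n3}
  B2 = {n0}
  B3 = {n1}
m0 ∈ B0, n0 ∈ B2 → different blocks

P ≁ Q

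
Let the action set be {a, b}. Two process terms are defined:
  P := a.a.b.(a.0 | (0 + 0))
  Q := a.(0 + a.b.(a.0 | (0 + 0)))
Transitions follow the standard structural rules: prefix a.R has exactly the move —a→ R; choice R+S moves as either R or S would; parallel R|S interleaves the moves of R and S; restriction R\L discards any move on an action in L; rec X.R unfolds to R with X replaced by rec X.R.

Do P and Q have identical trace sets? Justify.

P's transition system — 5 states:
  p0 = a.a.b.(a.0 | (0 + 0)) :: ··a··> p1
  p1 = a.b.(a.0 | (0 + 0)) :: ··a··> p2
  p2 = b.(a.0 | (0 + 0)) :: ··b··> p3
  p3 = a.0 | (0 + 0) :: ··a··> p4
  p4 = 0 | (0 + 0) :: ∅
Q's transition system — 5 states:
  q0 = a.(0 + a.b.(a.0 | (0 + 0))) :: ··a··> q1
  q1 = 0 + a.b.(a.0 | (0 + 0)) :: ··a··> q2
  q2 = b.(a.0 | (0 + 0)) :: ··b··> q3
  q3 = a.0 | (0 + 0) :: ··a··> q4
  q4 = 0 | (0 + 0) :: ∅
Partition-refinement fixed point:
  B0 = {p0, q0}
  B1 = {p1, q1}
  B2 = {p2, q2}
  B3 = {p3, q3}
  B4 = {p4, q4}
p0 ∈ B0, q0 ∈ B0 → same block
Bisimilar ⇒ trace-equivalent.

YES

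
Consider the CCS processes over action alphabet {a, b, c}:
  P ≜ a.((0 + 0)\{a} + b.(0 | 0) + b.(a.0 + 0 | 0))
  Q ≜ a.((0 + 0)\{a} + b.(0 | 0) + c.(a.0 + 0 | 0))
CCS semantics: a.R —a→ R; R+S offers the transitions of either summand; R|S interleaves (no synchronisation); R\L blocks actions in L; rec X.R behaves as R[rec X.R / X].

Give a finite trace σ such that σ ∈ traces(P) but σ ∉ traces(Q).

aba

Reachable graph of P (5 states):
  p0 = a.((0 + 0)\{a} + b.(0 | 0) + b.(a.0 + 0 | 0)) | --a--▸ p1
  p1 = (0 + 0)\{a} + b.(0 | 0) + b.(a.0 + 0 | 0) | --b--▸ p2, --b--▸ p3
  p2 = 0 | 0 | (no moves)
  p3 = a.0 + 0 | 0 | --a--▸ p4
  p4 = 0 | (no moves)
Reachable graph of Q (5 states):
  q0 = a.((0 + 0)\{a} + b.(0 | 0) + c.(a.0 + 0 | 0)) | --a--▸ q1
  q1 = (0 + 0)\{a} + b.(0 | 0) + c.(a.0 + 0 | 0) | --b--▸ q2, --c--▸ q3
  q2 = 0 | 0 | (no moves)
  q3 = a.0 + 0 | 0 | --a--▸ q4
  q4 = 0 | (no moves)
Executing aba from P (initial set {p0}):
  after a @ step 1: {p1}
  after b @ step 2: {p2, p3}
  after a @ step 3: {p4}
  P completes σ.
Executing aba from Q (initial set {q0}):
  after a @ step 1: {q1}
  after b @ step 2: {q2}
  after a @ step 3: no successor for Q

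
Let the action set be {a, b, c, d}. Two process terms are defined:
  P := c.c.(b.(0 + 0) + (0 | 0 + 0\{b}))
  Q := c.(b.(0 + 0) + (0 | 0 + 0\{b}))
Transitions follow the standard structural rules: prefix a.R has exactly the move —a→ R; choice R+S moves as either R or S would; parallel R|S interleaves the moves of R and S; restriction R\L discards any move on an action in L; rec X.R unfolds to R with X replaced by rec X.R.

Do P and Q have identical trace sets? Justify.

Reachable graph of P (4 states):
  p0 = c.c.(b.(0 + 0) + (0 | 0 + 0\{b})) ⊢ =c=> p1
  p1 = c.(b.(0 + 0) + (0 | 0 + 0\{b})) ⊢ =c=> p2
  p2 = b.(0 + 0) + (0 | 0 + 0\{b}) ⊢ =b=> p3
  p3 = 0 + 0 ⊢ ∅
Reachable graph of Q (3 states):
  q0 = c.(b.(0 + 0) + (0 | 0 + 0\{b})) ⊢ =c=> q1
  q1 = b.(0 + 0) + (0 | 0 + 0\{b}) ⊢ =b=> q2
  q2 = 0 + 0 ⊢ ∅
Trace ⟨cc⟩ through P, begin at {p0}:
  step 1 (c): {p1}
  step 2 (c): {p2}
  — P admits the full trace.
Trace ⟨cc⟩ through Q, begin at {q0}:
  step 1 (c): {q1}
  step 2 (c): no successor for Q

NO — witness ⟨cc⟩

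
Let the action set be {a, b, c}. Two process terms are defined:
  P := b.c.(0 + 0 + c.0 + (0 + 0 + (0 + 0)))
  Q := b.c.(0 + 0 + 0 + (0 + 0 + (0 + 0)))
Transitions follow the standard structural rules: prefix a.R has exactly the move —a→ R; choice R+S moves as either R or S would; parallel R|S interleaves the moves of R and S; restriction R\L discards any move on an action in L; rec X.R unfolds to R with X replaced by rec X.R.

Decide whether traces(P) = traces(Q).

trace-distinct — witness ⟨bcc⟩

Reachable graph of P (4 states):
  u0 = b.c.(0 + 0 + c.0 + (0 + 0 + (0 + 0))) has moves ··b··> u1
  u1 = c.(0 + 0 + c.0 + (0 + 0 + (0 + 0))) has moves ··c··> u2
  u2 = 0 + 0 + c.0 + (0 + 0 + (0 + 0)) has moves ··c··> u3
  u3 = 0 has moves stopped
Reachable graph of Q (3 states):
  v0 = b.c.(0 + 0 + 0 + (0 + 0 + (0 + 0))) has moves ··b··> v1
  v1 = c.(0 + 0 + 0 + (0 + 0 + (0 + 0))) has moves ··c··> v2
  v2 = 0 + 0 + 0 + (0 + 0 + (0 + 0)) has moves stopped
Trace ⟨bcc⟩ through P, begin at {u0}:
  after b @ step 1: {u1}
  after c @ step 2: {u2}
  after c @ step 3: {u3}
  — P admits the full trace.
Trace ⟨bcc⟩ through Q, begin at {v0}:
  after b @ step 1: {v1}
  after c @ step 2: {v2}
  after c @ step 3: ∅ (Q stuck)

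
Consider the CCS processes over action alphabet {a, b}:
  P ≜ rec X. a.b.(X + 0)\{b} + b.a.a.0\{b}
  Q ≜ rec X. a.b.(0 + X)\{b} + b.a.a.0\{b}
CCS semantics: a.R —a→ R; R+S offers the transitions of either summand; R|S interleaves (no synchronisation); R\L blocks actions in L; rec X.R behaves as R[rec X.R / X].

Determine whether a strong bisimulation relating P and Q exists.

P's transition system — 7 states:
  u0 = rec X. a.b.(X + 0)\{b} + b.a.a.0\{b} | =a=> u1, =b=> u2
  u1 = b.((rec X. a.b.(X + 0)\{b} + b.a.a.0\{b}) + 0)\{b} | =b=> u3
  u2 = a.a.0\{b} | =a=> u4
  u3 = ((rec X. a.b.(X + 0)\{b} + b.a.a.0\{b}) + 0)\{b} | =a=> u5
  u4 = a.0\{b} | =a=> u6
  u5 = (b.((rec X. a.b.(X + 0)\{b} + b.a.a.0\{b}) + 0)\{b})\{b} | deadlocked
  u6 = 0\{b} | deadlocked
Q's transition system — 7 states:
  v0 = rec X. a.b.(0 + X)\{b} + b.a.a.0\{b} | =a=> v1, =b=> v2
  v1 = b.(0 + (rec X. a.b.(0 + X)\{b} + b.a.a.0\{b}))\{b} | =b=> v3
  v2 = a.a.0\{b} | =a=> v4
  v3 = (0 + (rec X. a.b.(0 + X)\{b} + b.a.a.0\{b}))\{b} | =a=> v5
  v4 = a.0\{b} | =a=> v6
  v5 = (b.(0 + (rec X. a.b.(0 + X)\{b} + b.a.a.0\{b}))\{b})\{b} | deadlocked
  v6 = 0\{b} | deadlocked
Bisimilarity quotient blocks:
  B0 = {u0, v0}
  B1 = {u1, v1}
  B2 = {u3, u4, v3, v4}
  B3 = {u5, u6, v5, v6}
  B4 = {u2, v2}
u0 ∈ B0, v0 ∈ B0 → same block

YES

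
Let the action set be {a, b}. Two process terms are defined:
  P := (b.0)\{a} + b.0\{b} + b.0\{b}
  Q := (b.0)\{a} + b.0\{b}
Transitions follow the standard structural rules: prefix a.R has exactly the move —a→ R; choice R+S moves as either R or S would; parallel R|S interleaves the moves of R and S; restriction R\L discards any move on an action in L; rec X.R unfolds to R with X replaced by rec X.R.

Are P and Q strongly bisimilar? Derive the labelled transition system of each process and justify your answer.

Reachable graph of P (3 states):
  u0 = (b.0)\{a} + b.0\{b} + b.0\{b} :: —b→ u1, —b→ u2
  u1 = 0\{a} :: deadlocked
  u2 = 0\{b} :: deadlocked
Reachable graph of Q (3 states):
  v0 = (b.0)\{a} + b.0\{b} :: —b→ v1, —b→ v2
  v1 = 0\{a} :: deadlocked
  v2 = 0\{b} :: deadlocked
Bisimilarity quotient blocks:
  B0 = {u0, v0}
  B1 = {u1, u2, v1, v2}
u0 ∈ B0, v0 ∈ B0 → same block

P ~ Q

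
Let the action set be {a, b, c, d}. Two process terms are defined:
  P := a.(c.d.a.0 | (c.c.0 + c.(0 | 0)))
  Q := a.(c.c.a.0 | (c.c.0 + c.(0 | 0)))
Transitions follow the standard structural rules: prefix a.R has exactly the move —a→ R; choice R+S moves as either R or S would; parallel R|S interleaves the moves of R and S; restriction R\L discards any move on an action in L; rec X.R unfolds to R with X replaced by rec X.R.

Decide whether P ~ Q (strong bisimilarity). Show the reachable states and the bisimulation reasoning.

P ≁ Q

Reachable graph of P (17 states):
  u0 = a.(c.d.a.0 | (c.c.0 + c.(0 | 0))) ⊢ —a→ u1
  u1 = c.d.a.0 | (c.c.0 + c.(0 | 0)) ⊢ —c→ u2, —c→ u3, —c→ u4
  u2 = c.d.a.0 | (0 | 0) ⊢ —c→ u5
  u3 = c.d.a.0 | c.0 ⊢ —c→ u6, —c→ u7
  u4 = d.a.0 | (c.c.0 + c.(0 | 0)) ⊢ —c→ u5, —c→ u7, —d→ u8
  u5 = d.a.0 | (0 | 0) ⊢ —d→ u9
  u6 = c.d.a.0 | 0 ⊢ —c→ u10
  u7 = d.a.0 | c.0 ⊢ —c→ u10, —d→ u11
  u8 = a.0 | (c.c.0 + c.(0 | 0)) ⊢ —a→ u12, —c→ u11, —c→ u9
  u9 = a.0 | (0 | 0) ⊢ —a→ u13
  u10 = d.a.0 | 0 ⊢ —d→ u14
  u11 = a.0 | c.0 ⊢ —a→ u15, —c→ u14
  u12 = 0 | (c.c.0 + c.(0 | 0)) ⊢ —c→ u13, —c→ u15
  u13 = 0 | (0 | 0) ⊢ ∅
  u14 = a.0 | 0 ⊢ —a→ u16
  u15 = 0 | c.0 ⊢ —c→ u16
  u16 = 0 | 0 ⊢ ∅
Reachable graph of Q (17 states):
  v0 = a.(c.c.a.0 | (c.c.0 + c.(0 | 0))) ⊢ —a→ v1
  v1 = c.c.a.0 | (c.c.0 + c.(0 | 0)) ⊢ —c→ v2, —c→ v3, —c→ v4
  v2 = c.a.0 | (c.c.0 + c.(0 | 0)) ⊢ —c→ v5, —c→ v6, —c→ v7
  v3 = c.c.a.0 | (0 | 0) ⊢ —c→ v6
  v4 = c.c.a.0 | c.0 ⊢ —c→ v7, —c→ v8
  v5 = a.0 | (c.c.0 + c.(0 | 0)) ⊢ —a→ v9, —c→ v10, —c→ v11
  v6 = c.a.0 | (0 | 0) ⊢ —c→ v10
  v7 = c.a.0 | c.0 ⊢ —c→ v11, —c→ v12
  v8 = c.c.a.0 | 0 ⊢ —c→ v12
  v9 = 0 | (c.c.0 + c.(0 | 0)) ⊢ —c→ v13, —c→ v14
  v10 = a.0 | (0 | 0) ⊢ —a→ v13
  v11 = a.0 | c.0 ⊢ —a→ v14, —c→ v15
  v12 = c.a.0 | 0 ⊢ —c→ v15
  v13 = 0 | (0 | 0) ⊢ ∅
  v14 = 0 | c.0 ⊢ —c→ v16
  v15 = a.0 | 0 ⊢ —a→ v16
  v16 = 0 | 0 ⊢ ∅
Bisimilarity quotient blocks:
  B0 = {u0}
  B1 = {u1}
  B2 = {u3}
  B3 = {u7}
  B4 = {u11, v11}
  B5 = {u14, u9, v10, v15}
  B6 = {u13, u16, v13, v16}
  B7 = {u15, v14}
  B8 = {u10, u5}
  B9 = {u2, u6}
  B10 = {u4}
  B11 = {u8, v5}
  B12 = {u12, v9}
  B13 = {v0}
  B14 = {v1}
  B15 = {v2}
  B16 = {v7}
  B17 = {v12, v6}
  B18 = {v3, v8}
  B19 = {v4}
u0 ∈ B0, v0 ∈ B13 → different blocks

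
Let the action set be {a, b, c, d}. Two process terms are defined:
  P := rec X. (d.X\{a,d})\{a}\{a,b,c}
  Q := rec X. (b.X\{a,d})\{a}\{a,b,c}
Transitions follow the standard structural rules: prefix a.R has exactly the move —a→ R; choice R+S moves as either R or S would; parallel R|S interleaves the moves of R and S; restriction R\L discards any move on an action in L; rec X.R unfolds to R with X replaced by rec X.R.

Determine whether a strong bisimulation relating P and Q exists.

not bisimilar

Reachable graph of P (2 states):
  u0 = rec X. (d.X\{a,d})\{a}\{a,b,c} | =d=> u1
  u1 = (rec X. (d.X\{a,d})\{a}\{a,b,c})\{a,d}\{a}\{a,b,c} | deadlocked
Reachable graph of Q (1 states):
  v0 = rec X. (b.X\{a,d})\{a}\{a,b,c} | deadlocked
Coarsest stable partition (strong bisimilarity classes):
  B0 = {u0}
  B1 = {u1, v0}
u0 ∈ B0, v0 ∈ B1 → different blocks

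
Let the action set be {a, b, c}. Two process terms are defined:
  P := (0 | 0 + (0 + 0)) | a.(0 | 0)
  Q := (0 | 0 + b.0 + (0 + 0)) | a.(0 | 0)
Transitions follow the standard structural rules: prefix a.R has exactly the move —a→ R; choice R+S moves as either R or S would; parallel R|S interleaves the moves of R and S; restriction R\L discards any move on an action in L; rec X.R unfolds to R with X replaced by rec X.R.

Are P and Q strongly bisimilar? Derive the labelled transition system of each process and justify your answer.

not bisimilar

LTS(P): 2 reachable states
  u0 = (0 | 0 + (0 + 0)) | a.(0 | 0) → --a--▸ u1
  u1 = (0 | 0 + (0 + 0)) | (0 | 0) → ·
LTS(Q): 4 reachable states
  v0 = (0 | 0 + b.0 + (0 + 0)) | a.(0 | 0) → --a--▸ v1, --b--▸ v2
  v1 = (0 | 0 + b.0 + (0 + 0)) | (0 | 0) → --b--▸ v3
  v2 = 0 | a.(0 | 0) → --a--▸ v3
  v3 = 0 | (0 | 0) → ·
Coarsest stable partition (strong bisimilarity classes):
  B0 = {u0, v2}
  B1 = {u1, v3}
  B2 = {v0}
  B3 = {v1}
u0 ∈ B0, v0 ∈ B2 → different blocks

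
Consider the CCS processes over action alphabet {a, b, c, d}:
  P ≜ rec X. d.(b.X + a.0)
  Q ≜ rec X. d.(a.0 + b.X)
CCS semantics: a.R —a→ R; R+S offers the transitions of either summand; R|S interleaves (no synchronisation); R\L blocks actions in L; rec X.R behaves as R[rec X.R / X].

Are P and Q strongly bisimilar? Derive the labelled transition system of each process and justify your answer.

P ~ Q

Reachable graph of P (3 states):
  m0 = rec X. d.(b.X + a.0) :: -d-> m1
  m1 = b.(rec X. d.(b.X + a.0)) + a.0 :: -a-> m2, -b-> m0
  m2 = 0 :: ∅
Reachable graph of Q (3 states):
  n0 = rec X. d.(a.0 + b.X) :: -d-> n1
  n1 = a.0 + b.(rec X. d.(a.0 + b.X)) :: -a-> n2, -b-> n0
  n2 = 0 :: ∅
Partition-refinement fixed point:
  B0 = {m0, n0}
  B1 = {m1, n1}
  B2 = {m2, n2}
m0 ∈ B0, n0 ∈ B0 → same block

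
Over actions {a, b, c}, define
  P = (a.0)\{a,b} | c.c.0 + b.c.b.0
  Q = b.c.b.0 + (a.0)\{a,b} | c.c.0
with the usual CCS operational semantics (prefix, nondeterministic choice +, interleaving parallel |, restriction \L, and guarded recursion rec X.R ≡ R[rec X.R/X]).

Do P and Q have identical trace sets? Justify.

traces(P) = traces(Q)

P's transition system — 6 states:
  m0 = (a.0)\{a,b} | c.c.0 + b.c.b.0 has moves ··b··> m1, ··c··> m2
  m1 = c.b.0 has moves ··c··> m3
  m2 = (a.0)\{a,b} | c.0 has moves ··c··> m4
  m3 = b.0 has moves ··b··> m5
  m4 = (a.0)\{a,b} | 0 has moves stopped
  m5 = 0 has moves stopped
Q's transition system — 6 states:
  n0 = b.c.b.0 + (a.0)\{a,b} | c.c.0 has moves ··b··> n1, ··c··> n2
  n1 = c.b.0 has moves ··c··> n3
  n2 = (a.0)\{a,b} | c.0 has moves ··c··> n4
  n3 = b.0 has moves ··b··> n5
  n4 = (a.0)\{a,b} | 0 has moves stopped
  n5 = 0 has moves stopped
Coarsest stable partition (strong bisimilarity classes):
  B0 = {m0, n0}
  B1 = {m2, n2}
  B2 = {m4, m5, n4, n5}
  B3 = {m1, n1}
  B4 = {m3, n3}
m0 ∈ B0, n0 ∈ B0 → same block
Bisimilar ⇒ trace-equivalent.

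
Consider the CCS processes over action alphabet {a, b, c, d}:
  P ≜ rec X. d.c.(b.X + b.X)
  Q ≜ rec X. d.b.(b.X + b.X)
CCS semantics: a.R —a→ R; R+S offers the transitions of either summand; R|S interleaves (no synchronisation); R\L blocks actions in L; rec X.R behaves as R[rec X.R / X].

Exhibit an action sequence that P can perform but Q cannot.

LTS(P): 3 reachable states
  p0 = rec X. d.c.(b.X + b.X) | =d=> p1
  p1 = c.(b.(rec X. d.c.(b.X + b.X)) + b.(rec X. d.c.(b.X + b.X))) | =c=> p2
  p2 = b.(rec X. d.c.(b.X + b.X)) + b.(rec X. d.c.(b.X + b.X)) | =b=> p0
LTS(Q): 3 reachable states
  q0 = rec X. d.b.(b.X + b.X) | =d=> q1
  q1 = b.(b.(rec X. d.b.(b.X + b.X)) + b.(rec X. d.b.(b.X + b.X))) | =b=> q2
  q2 = b.(rec X. d.b.(b.X + b.X)) + b.(rec X. d.b.(b.X + b.X)) | =b=> q0
Run σ = ⟨dc⟩ on P: start {p0}
  after d @ step 1: {p1}
  after c @ step 2: {p2}
  ✓ P
Run σ = ⟨dc⟩ on Q: start {q0}
  after d @ step 1: {q1}
  after c @ step 2: no successor for Q

dc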